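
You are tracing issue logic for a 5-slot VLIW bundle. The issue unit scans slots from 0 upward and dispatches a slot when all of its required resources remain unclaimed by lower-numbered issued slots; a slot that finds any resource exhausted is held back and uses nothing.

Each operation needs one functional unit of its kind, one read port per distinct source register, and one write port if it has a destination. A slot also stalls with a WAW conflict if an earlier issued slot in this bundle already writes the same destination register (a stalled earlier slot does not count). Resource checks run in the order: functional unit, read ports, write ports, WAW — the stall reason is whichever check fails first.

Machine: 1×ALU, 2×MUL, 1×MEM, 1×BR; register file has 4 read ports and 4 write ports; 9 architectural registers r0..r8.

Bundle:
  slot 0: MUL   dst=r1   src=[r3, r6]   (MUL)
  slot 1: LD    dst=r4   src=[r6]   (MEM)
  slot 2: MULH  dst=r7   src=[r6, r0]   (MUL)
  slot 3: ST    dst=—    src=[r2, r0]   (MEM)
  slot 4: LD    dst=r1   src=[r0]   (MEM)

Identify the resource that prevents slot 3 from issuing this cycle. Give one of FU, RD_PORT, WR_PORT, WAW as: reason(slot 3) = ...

  0. MUL→r1 ⇒ go  {1A/1Mu/1Ld/1B | 2r 3w}
  1. MEM→r4 ⇒ go  {1A/1Mu/0Ld/1B | 1r 2w}
  2. MUL→r7 ⇒ no(RD_PORT)  {1A/1Mu/0Ld/1B | 1r 2w}
  3. MEM ⇒ no(FU)  {1A/1Mu/0Ld/1B | 1r 2w}
  4. MEM→r1 ⇒ no(FU)  {1A/1Mu/0Ld/1B | 1r 2w}

reason(slot 3) = FU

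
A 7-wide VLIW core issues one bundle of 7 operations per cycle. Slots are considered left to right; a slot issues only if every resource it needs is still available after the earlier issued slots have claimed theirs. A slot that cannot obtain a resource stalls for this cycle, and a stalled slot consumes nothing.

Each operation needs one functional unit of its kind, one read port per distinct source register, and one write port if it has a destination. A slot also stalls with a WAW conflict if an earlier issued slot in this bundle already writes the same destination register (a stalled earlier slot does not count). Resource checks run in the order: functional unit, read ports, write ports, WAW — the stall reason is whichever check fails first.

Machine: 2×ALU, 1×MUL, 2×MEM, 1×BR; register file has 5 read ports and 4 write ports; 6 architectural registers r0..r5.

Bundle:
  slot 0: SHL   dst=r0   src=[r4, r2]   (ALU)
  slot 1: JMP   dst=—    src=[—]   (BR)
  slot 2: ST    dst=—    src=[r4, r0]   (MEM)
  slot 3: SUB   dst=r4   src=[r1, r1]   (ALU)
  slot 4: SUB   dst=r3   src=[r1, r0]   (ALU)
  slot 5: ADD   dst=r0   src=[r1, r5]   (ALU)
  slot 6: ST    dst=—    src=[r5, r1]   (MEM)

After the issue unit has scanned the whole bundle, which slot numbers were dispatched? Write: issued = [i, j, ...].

issued = [0, 1, 2, 3]

#0 ALU src=r4,r2 dispatched  <A:1 Mu:1 Ld:2 B:1 rd:3 wr:3>
#1 BR src=- dispatched  <A:1 Mu:1 Ld:2 B:0 rd:3 wr:3>
#2 MEM src=r4,r0 dispatched  <A:1 Mu:1 Ld:1 B:0 rd:1 wr:3>
#3 ALU src=r1,r1 dispatched  <A:0 Mu:1 Ld:1 B:0 rd:0 wr:2>
#4 ALU src=r1,r0 held:FU  <A:0 Mu:1 Ld:1 B:0 rd:0 wr:2>
#5 ALU src=r1,r5 held:FU  <A:0 Mu:1 Ld:1 B:0 rd:0 wr:2>
#6 MEM src=r5,r1 held:RD_PORT  <A:0 Mu:1 Ld:1 B:0 rd:0 wr:2>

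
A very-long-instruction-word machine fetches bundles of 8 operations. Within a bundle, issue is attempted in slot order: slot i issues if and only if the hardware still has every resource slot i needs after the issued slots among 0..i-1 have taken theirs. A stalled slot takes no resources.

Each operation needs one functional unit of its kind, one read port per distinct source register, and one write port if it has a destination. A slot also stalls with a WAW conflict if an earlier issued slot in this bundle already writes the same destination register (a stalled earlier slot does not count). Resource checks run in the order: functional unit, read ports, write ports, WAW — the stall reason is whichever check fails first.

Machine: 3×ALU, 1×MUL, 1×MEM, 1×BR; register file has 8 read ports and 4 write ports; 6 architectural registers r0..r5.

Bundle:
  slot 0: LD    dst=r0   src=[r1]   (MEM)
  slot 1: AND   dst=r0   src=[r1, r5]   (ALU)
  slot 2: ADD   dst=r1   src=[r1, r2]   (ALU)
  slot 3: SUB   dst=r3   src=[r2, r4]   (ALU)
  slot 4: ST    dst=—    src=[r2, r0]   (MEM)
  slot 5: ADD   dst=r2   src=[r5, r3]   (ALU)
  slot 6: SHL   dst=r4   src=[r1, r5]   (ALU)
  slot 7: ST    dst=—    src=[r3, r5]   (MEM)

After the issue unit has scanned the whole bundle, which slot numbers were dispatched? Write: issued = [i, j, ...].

issued = [0, 2, 3, 5]

  0. MEM→r0 ⇒ go  {3A/1Mu/0Ld/1B | 7r 3w}
  1. ALU→r0 ⇒ no(WAW)  {3A/1Mu/0Ld/1B | 7r 3w}
  2. ALU→r1 ⇒ go  {2A/1Mu/0Ld/1B | 5r 2w}
  3. ALU→r3 ⇒ go  {1A/1Mu/0Ld/1B | 3r 1w}
  4. MEM ⇒ no(FU)  {1A/1Mu/0Ld/1B | 3r 1w}
  5. ALU→r2 ⇒ go  {0A/1Mu/0Ld/1B | 1r 0w}
  6. ALU→r4 ⇒ no(FU)  {0A/1Mu/0Ld/1B | 1r 0w}
  7. MEM ⇒ no(FU)  {0A/1Mu/0Ld/1B | 1r 0w}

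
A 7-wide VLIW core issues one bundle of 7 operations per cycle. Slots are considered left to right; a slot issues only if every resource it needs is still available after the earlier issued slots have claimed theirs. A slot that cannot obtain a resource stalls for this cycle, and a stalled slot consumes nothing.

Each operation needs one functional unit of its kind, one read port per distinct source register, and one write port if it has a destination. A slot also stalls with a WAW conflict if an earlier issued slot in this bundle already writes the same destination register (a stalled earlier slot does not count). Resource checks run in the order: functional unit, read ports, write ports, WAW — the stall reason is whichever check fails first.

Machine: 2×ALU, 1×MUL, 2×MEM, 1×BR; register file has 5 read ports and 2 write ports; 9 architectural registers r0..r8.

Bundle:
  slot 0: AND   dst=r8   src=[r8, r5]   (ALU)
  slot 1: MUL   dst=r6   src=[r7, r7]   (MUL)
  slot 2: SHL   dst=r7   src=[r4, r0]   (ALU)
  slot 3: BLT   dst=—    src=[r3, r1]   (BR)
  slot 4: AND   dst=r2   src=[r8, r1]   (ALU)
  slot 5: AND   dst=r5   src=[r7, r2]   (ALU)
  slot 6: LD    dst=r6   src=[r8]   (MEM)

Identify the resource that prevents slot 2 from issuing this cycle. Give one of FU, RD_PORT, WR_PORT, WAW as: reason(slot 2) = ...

reason(slot 2) = WR_PORT

(0) want 1×ALU +2rd +1wr — yes → AL1|MU1|ME2|BR1|rd3|wr1
(1) want 1×MUL +1rd +1wr — yes → AL1|MU0|ME2|BR1|rd2|wr0
(2) want 1×ALU +2rd +1wr — WR_PORT → AL1|MU0|ME2|BR1|rd2|wr0
(3) want 1×BR +2rd +0wr — yes → AL1|MU0|ME2|BR0|rd0|wr0
(4) want 1×ALU +2rd +1wr — RD_PORT → AL1|MU0|ME2|BR0|rd0|wr0
(5) want 1×ALU +2rd +1wr — RD_PORT → AL1|MU0|ME2|BR0|rd0|wr0
(6) want 1×MEM +1rd +1wr — RD_PORT → AL1|MU0|ME2|BR0|rd0|wr0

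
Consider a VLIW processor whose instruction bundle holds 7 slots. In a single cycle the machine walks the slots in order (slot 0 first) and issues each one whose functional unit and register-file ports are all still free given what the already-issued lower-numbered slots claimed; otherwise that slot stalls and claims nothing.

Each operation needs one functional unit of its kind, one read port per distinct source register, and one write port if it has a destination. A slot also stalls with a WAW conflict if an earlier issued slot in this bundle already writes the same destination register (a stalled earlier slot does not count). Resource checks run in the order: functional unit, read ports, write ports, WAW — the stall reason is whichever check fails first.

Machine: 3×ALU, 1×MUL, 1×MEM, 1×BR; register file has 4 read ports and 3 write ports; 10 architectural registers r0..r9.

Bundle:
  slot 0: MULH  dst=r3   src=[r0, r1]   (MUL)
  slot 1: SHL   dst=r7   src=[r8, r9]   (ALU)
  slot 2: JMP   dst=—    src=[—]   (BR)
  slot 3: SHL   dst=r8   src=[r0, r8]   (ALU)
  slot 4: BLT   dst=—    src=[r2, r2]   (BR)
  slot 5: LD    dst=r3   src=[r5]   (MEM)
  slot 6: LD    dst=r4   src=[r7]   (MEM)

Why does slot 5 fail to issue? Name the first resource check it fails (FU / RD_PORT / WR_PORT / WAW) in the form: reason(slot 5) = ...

reason(slot 5) = RD_PORT

slot 0 (MUL): ISSUE — free A3,Mu0,Ld1,B1 rp2 wp2
slot 1 (ALU): ISSUE — free A2,Mu0,Ld1,B1 rp0 wp1
slot 2 (BR): ISSUE — free A2,Mu0,Ld1,B0 rp0 wp1
slot 3 (ALU): stall RD_PORT — free A2,Mu0,Ld1,B0 rp0 wp1
slot 4 (BR): stall FU — free A2,Mu0,Ld1,B0 rp0 wp1
slot 5 (MEM): stall RD_PORT — free A2,Mu0,Ld1,B0 rp0 wp1
slot 6 (MEM): stall RD_PORT — free A2,Mu0,Ld1,B0 rp0 wp1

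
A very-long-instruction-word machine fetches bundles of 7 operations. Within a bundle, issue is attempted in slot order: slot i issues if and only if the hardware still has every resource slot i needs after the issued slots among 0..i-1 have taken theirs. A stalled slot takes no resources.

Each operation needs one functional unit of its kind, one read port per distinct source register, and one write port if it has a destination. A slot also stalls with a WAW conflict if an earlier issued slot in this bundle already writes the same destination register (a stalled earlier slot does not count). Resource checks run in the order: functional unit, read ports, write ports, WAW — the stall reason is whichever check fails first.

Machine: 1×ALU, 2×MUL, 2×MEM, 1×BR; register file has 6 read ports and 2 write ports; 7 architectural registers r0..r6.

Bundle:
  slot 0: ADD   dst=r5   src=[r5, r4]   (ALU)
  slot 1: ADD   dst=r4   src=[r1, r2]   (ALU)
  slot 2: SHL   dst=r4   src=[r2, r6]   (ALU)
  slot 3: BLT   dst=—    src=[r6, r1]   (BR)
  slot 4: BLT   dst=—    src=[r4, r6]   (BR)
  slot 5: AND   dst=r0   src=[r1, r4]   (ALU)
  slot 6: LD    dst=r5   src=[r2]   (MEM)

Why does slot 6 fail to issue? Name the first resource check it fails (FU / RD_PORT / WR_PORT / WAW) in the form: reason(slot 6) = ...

  0. ALU→r5 ⇒ go  {0A/2Mu/2Ld/1B | 4r 1w}
  1. ALU→r4 ⇒ no(FU)  {0A/2Mu/2Ld/1B | 4r 1w}
  2. ALU→r4 ⇒ no(FU)  {0A/2Mu/2Ld/1B | 4r 1w}
  3. BR ⇒ go  {0A/2Mu/2Ld/0B | 2r 1w}
  4. BR ⇒ no(FU)  {0A/2Mu/2Ld/0B | 2r 1w}
  5. ALU→r0 ⇒ no(FU)  {0A/2Mu/2Ld/0B | 2r 1w}
  6. MEM→r5 ⇒ no(WAW)  {0A/2Mu/2Ld/0B | 2r 1w}

reason(slot 6) = WAW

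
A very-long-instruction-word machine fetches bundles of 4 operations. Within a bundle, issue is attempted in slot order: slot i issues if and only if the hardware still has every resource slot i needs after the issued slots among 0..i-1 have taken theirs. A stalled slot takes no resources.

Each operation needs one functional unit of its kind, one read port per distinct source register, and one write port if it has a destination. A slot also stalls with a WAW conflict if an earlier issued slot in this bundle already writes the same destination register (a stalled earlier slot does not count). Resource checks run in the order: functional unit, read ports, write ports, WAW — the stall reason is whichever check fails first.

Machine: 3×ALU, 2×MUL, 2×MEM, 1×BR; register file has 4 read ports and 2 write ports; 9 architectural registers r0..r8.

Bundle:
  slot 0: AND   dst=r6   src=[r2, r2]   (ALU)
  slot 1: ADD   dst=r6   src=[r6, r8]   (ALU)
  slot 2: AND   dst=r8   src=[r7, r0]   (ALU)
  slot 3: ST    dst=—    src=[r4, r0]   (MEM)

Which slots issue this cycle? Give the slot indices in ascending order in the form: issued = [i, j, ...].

issued = [0, 2]

  0. ALU→r6 ⇒ go  {2A/2Mu/2Ld/1B | 3r 1w}
  1. ALU→r6 ⇒ no(WAW)  {2A/2Mu/2Ld/1B | 3r 1w}
  2. ALU→r8 ⇒ go  {1A/2Mu/2Ld/1B | 1r 0w}
  3. MEM ⇒ no(RD_PORT)  {1A/2Mu/2Ld/1B | 1r 0w}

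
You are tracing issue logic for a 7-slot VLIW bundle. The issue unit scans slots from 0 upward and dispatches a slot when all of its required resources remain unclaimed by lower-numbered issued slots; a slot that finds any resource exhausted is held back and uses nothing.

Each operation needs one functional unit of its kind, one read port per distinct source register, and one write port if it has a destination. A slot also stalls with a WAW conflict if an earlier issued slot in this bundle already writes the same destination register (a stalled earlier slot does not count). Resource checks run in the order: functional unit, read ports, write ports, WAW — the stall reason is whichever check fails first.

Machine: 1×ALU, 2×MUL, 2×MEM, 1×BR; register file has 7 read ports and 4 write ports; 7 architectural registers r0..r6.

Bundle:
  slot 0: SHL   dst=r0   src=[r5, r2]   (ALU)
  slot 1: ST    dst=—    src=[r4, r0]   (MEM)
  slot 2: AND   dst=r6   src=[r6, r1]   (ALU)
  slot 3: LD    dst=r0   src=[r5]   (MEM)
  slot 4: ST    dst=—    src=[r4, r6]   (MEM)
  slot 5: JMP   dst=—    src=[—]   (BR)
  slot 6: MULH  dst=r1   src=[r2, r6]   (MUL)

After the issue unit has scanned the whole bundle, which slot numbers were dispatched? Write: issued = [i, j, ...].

[0] ALU needs rd=2 wr=1: ok; after: ALU=0 MUL=2 MEM=2 BR=1, R=5, W=3
[1] MEM needs rd=2 wr=0: ok; after: ALU=0 MUL=2 MEM=1 BR=1, R=3, W=3
[2] ALU needs rd=2 wr=1: FU; after: ALU=0 MUL=2 MEM=1 BR=1, R=3, W=3
[3] MEM needs rd=1 wr=1: WAW; after: ALU=0 MUL=2 MEM=1 BR=1, R=3, W=3
[4] MEM needs rd=2 wr=0: ok; after: ALU=0 MUL=2 MEM=0 BR=1, R=1, W=3
[5] BR needs rd=0 wr=0: ok; after: ALU=0 MUL=2 MEM=0 BR=0, R=1, W=3
[6] MUL needs rd=2 wr=1: RD_PORT; after: ALU=0 MUL=2 MEM=0 BR=0, R=1, W=3

issued = [0, 1, 4, 5]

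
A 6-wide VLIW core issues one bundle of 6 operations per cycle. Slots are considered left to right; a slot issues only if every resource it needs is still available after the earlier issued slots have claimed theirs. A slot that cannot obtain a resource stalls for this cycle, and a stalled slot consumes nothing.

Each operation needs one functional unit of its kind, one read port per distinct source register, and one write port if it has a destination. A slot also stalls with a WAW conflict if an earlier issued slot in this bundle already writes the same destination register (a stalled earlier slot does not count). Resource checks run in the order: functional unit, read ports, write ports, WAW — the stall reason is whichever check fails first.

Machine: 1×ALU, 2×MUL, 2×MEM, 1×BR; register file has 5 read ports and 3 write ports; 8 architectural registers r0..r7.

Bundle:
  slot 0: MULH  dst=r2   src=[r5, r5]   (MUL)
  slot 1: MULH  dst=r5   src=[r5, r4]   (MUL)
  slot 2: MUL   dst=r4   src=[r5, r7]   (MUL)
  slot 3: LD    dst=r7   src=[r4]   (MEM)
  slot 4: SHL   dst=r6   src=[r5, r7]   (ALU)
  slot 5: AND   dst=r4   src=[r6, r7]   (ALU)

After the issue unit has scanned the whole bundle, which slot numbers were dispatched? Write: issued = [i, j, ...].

[0] MUL needs rd=1 wr=1: ok; after: ALU=1 MUL=1 MEM=2 BR=1, R=4, W=2
[1] MUL needs rd=2 wr=1: ok; after: ALU=1 MUL=0 MEM=2 BR=1, R=2, W=1
[2] MUL needs rd=2 wr=1: FU; after: ALU=1 MUL=0 MEM=2 BR=1, R=2, W=1
[3] MEM needs rd=1 wr=1: ok; after: ALU=1 MUL=0 MEM=1 BR=1, R=1, W=0
[4] ALU needs rd=2 wr=1: RD_PORT; after: ALU=1 MUL=0 MEM=1 BR=1, R=1, W=0
[5] ALU needs rd=2 wr=1: RD_PORT; after: ALU=1 MUL=0 MEM=1 BR=1, R=1, W=0

issued = [0, 1, 3]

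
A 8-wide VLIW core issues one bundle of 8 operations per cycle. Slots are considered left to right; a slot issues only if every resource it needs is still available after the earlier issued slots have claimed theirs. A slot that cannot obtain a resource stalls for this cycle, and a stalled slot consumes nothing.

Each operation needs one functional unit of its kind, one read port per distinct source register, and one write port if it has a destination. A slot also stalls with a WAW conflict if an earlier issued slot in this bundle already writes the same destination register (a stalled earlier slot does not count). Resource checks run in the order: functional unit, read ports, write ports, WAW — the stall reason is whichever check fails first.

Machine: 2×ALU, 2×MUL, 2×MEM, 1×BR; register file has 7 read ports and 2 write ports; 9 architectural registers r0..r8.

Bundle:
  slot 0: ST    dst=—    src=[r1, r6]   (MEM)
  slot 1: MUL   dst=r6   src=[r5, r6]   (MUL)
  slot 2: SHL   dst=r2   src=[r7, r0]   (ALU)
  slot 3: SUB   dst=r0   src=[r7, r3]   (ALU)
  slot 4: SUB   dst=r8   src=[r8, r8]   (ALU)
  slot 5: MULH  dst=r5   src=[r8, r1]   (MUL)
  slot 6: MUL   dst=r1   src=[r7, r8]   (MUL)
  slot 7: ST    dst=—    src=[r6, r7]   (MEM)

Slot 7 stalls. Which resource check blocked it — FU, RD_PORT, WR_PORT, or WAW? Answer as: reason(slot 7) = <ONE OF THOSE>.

  0. MEM ⇒ go  {2A/2Mu/1Ld/1B | 5r 2w}
  1. MUL→r6 ⇒ go  {2A/1Mu/1Ld/1B | 3r 1w}
  2. ALU→r2 ⇒ go  {1A/1Mu/1Ld/1B | 1r 0w}
  3. ALU→r0 ⇒ no(RD_PORT)  {1A/1Mu/1Ld/1B | 1r 0w}
  4. ALU→r8 ⇒ no(WR_PORT)  {1A/1Mu/1Ld/1B | 1r 0w}
  5. MUL→r5 ⇒ no(RD_PORT)  {1A/1Mu/1Ld/1B | 1r 0w}
  6. MUL→r1 ⇒ no(RD_PORT)  {1A/1Mu/1Ld/1B | 1r 0w}
  7. MEM ⇒ no(RD_PORT)  {1A/1Mu/1Ld/1B | 1r 0w}

reason(slot 7) = RD_PORT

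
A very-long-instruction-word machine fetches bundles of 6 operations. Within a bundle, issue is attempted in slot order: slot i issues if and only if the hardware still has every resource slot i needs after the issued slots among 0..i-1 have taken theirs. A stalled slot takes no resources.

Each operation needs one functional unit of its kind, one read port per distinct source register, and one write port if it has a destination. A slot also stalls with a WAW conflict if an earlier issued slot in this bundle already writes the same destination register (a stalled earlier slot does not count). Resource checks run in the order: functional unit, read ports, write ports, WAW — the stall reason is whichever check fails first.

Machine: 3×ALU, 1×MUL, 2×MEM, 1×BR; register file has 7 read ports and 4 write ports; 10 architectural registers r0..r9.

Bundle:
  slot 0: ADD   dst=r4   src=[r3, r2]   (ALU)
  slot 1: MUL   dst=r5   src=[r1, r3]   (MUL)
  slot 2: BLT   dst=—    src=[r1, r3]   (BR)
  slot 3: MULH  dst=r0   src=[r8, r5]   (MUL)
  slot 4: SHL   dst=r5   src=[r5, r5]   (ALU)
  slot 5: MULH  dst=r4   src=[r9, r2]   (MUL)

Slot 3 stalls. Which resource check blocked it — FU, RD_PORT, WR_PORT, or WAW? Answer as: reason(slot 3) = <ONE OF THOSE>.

(0) want 1×ALU +2rd +1wr — yes → AL2|MU1|ME2|BR1|rd5|wr3
(1) want 1×MUL +2rd +1wr — yes → AL2|MU0|ME2|BR1|rd3|wr2
(2) want 1×BR +2rd +0wr — yes → AL2|MU0|ME2|BR0|rd1|wr2
(3) want 1×MUL +2rd +1wr — FU → AL2|MU0|ME2|BR0|rd1|wr2
(4) want 1×ALU +1rd +1wr — WAW → AL2|MU0|ME2|BR0|rd1|wr2
(5) want 1×MUL +2rd +1wr — FU → AL2|MU0|ME2|BR0|rd1|wr2

reason(slot 3) = FU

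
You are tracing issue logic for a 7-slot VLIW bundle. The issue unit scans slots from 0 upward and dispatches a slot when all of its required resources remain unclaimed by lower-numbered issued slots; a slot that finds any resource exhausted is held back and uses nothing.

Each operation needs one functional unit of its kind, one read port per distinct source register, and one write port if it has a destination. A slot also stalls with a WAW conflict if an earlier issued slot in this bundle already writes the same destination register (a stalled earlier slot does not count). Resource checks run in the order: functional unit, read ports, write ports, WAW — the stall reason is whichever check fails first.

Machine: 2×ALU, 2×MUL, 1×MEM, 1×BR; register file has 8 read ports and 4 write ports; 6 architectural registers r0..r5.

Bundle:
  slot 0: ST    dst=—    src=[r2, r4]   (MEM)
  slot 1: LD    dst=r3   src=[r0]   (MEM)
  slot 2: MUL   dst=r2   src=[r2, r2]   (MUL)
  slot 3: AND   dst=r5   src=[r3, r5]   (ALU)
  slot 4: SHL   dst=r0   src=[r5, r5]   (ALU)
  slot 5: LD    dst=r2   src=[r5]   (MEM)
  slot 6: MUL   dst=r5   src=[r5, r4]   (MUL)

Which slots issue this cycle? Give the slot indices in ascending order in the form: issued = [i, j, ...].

issued = [0, 2, 3, 4]

[0] MEM needs rd=2 wr=0: ok; after: ALU=2 MUL=2 MEM=0 BR=1, R=6, W=4
[1] MEM needs rd=1 wr=1: FU; after: ALU=2 MUL=2 MEM=0 BR=1, R=6, W=4
[2] MUL needs rd=1 wr=1: ok; after: ALU=2 MUL=1 MEM=0 BR=1, R=5, W=3
[3] ALU needs rd=2 wr=1: ok; after: ALU=1 MUL=1 MEM=0 BR=1, R=3, W=2
[4] ALU needs rd=1 wr=1: ok; after: ALU=0 MUL=1 MEM=0 BR=1, R=2, W=1
[5] MEM needs rd=1 wr=1: FU; after: ALU=0 MUL=1 MEM=0 BR=1, R=2, W=1
[6] MUL needs rd=2 wr=1: WAW; after: ALU=0 MUL=1 MEM=0 BR=1, R=2, W=1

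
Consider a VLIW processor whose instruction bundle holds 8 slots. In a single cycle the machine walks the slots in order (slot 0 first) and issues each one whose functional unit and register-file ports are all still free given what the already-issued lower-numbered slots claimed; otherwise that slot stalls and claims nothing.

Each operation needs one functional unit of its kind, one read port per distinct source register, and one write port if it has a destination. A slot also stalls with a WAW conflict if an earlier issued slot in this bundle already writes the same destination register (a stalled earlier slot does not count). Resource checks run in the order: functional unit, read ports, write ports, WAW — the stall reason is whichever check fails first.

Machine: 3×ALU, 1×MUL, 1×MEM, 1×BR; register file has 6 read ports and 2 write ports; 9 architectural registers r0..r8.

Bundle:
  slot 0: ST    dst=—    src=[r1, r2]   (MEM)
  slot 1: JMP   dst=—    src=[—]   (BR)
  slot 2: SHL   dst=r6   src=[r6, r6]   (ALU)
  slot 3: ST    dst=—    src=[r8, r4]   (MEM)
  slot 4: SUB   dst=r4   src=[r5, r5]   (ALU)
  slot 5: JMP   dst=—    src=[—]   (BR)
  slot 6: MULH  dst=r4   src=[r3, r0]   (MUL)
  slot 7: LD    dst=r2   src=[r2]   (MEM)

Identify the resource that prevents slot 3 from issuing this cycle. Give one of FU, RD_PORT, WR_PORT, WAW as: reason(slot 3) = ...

  0. MEM ⇒ go  {3A/1Mu/0Ld/1B | 4r 2w}
  1. BR ⇒ go  {3A/1Mu/0Ld/0B | 4r 2w}
  2. ALU→r6 ⇒ go  {2A/1Mu/0Ld/0B | 3r 1w}
  3. MEM ⇒ no(FU)  {2A/1Mu/0Ld/0B | 3r 1w}
  4. ALU→r4 ⇒ go  {1A/1Mu/0Ld/0B | 2r 0w}
  5. BR ⇒ no(FU)  {1A/1Mu/0Ld/0B | 2r 0w}
  6. MUL→r4 ⇒ no(WR_PORT)  {1A/1Mu/0Ld/0B | 2r 0w}
  7. MEM→r2 ⇒ no(FU)  {1A/1Mu/0Ld/0B | 2r 0w}

reason(slot 3) = FU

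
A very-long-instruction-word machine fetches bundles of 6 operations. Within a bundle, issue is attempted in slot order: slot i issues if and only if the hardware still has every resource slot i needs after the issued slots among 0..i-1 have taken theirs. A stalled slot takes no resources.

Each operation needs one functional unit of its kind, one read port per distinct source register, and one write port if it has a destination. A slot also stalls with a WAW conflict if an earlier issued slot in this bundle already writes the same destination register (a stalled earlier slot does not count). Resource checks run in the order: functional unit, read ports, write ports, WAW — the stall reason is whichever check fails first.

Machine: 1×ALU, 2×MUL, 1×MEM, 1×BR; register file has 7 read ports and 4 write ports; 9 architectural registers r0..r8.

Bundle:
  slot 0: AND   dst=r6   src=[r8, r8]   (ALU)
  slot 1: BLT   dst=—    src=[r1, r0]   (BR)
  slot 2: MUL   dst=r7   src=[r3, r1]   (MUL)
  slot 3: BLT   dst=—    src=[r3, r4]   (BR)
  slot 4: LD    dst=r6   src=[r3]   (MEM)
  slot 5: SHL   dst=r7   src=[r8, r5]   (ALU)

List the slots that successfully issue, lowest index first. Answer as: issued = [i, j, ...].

issued = [0, 1, 2]

(0) want 1×ALU +1rd +1wr — yes → AL0|MU2|ME1|BR1|rd6|wr3
(1) want 1×BR +2rd +0wr — yes → AL0|MU2|ME1|BR0|rd4|wr3
(2) want 1×MUL +2rd +1wr — yes → AL0|MU1|ME1|BR0|rd2|wr2
(3) want 1×BR +2rd +0wr — FU → AL0|MU1|ME1|BR0|rd2|wr2
(4) want 1×MEM +1rd +1wr — WAW → AL0|MU1|ME1|BR0|rd2|wr2
(5) want 1×ALU +2rd +1wr — FU → AL0|MU1|ME1|BR0|rd2|wr2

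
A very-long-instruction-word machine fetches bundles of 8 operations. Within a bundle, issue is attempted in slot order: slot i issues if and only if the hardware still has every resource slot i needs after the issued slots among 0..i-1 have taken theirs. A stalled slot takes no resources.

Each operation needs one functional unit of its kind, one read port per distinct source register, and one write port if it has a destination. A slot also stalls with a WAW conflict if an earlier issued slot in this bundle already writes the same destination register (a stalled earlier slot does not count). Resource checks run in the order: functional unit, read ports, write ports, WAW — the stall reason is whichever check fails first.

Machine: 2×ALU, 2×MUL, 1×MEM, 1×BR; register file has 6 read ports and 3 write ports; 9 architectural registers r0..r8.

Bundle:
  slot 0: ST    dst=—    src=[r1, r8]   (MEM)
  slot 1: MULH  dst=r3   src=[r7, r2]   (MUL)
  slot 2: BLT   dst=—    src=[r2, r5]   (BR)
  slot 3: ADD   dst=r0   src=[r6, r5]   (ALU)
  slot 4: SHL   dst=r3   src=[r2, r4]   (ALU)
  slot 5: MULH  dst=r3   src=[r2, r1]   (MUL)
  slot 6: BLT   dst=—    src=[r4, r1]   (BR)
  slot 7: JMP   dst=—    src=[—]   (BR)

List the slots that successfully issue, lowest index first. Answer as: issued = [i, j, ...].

issued = [0, 1, 2]

[0] MEM needs rd=2 wr=0: ok; after: ALU=2 MUL=2 MEM=0 BR=1, R=4, W=3
[1] MUL needs rd=2 wr=1: ok; after: ALU=2 MUL=1 MEM=0 BR=1, R=2, W=2
[2] BR needs rd=2 wr=0: ok; after: ALU=2 MUL=1 MEM=0 BR=0, R=0, W=2
[3] ALU needs rd=2 wr=1: RD_PORT; after: ALU=2 MUL=1 MEM=0 BR=0, R=0, W=2
[4] ALU needs rd=2 wr=1: RD_PORT; after: ALU=2 MUL=1 MEM=0 BR=0, R=0, W=2
[5] MUL needs rd=2 wr=1: RD_PORT; after: ALU=2 MUL=1 MEM=0 BR=0, R=0, W=2
[6] BR needs rd=2 wr=0: FU; after: ALU=2 MUL=1 MEM=0 BR=0, R=0, W=2
[7] BR needs rd=0 wr=0: FU; after: ALU=2 MUL=1 MEM=0 BR=0, R=0, W=2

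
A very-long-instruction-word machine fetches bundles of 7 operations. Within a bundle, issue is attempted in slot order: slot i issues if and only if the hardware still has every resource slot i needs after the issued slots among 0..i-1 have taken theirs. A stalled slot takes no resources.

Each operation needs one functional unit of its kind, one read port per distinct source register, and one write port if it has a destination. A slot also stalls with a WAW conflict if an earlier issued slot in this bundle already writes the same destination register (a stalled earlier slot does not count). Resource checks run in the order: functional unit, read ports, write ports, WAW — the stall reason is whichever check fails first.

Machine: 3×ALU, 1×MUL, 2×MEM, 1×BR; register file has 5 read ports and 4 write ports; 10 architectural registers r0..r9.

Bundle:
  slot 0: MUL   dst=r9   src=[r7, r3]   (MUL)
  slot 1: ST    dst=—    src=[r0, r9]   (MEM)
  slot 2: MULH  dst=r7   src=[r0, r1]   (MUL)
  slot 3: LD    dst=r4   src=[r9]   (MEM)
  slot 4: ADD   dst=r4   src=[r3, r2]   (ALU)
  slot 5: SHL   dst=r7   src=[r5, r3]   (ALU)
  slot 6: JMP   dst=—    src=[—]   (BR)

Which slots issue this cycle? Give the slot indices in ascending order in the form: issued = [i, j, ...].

issued = [0, 1, 3, 6]

(0) want 1×MUL +2rd +1wr — yes → AL3|MU0|ME2|BR1|rd3|wr3
(1) want 1×MEM +2rd +0wr — yes → AL3|MU0|ME1|BR1|rd1|wr3
(2) want 1×MUL +2rd +1wr — FU → AL3|MU0|ME1|BR1|rd1|wr3
(3) want 1×MEM +1rd +1wr — yes → AL3|MU0|ME0|BR1|rd0|wr2
(4) want 1×ALU +2rd +1wr — RD_PORT → AL3|MU0|ME0|BR1|rd0|wr2
(5) want 1×ALU +2rd +1wr — RD_PORT → AL3|MU0|ME0|BR1|rd0|wr2
(6) want 1×BR +0rd +0wr — yes → AL3|MU0|ME0|BR0|rd0|wr2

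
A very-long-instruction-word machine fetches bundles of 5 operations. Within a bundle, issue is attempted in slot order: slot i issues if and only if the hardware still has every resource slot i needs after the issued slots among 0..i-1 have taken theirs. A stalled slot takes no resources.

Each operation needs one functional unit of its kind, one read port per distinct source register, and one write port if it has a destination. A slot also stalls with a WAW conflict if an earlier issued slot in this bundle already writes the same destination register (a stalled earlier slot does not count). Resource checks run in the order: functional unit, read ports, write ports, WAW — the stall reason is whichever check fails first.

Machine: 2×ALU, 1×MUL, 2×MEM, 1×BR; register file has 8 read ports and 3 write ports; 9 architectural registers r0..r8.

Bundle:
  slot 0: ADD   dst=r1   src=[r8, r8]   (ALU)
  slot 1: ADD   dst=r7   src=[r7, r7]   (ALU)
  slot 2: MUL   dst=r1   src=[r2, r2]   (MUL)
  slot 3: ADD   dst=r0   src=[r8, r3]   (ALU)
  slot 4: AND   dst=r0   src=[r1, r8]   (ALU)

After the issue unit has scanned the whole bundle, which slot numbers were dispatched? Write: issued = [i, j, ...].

issued = [0, 1]

  0. ALU→r1 ⇒ go  {1A/1Mu/2Ld/1B | 7r 2w}
  1. ALU→r7 ⇒ go  {0A/1Mu/2Ld/1B | 6r 1w}
  2. MUL→r1 ⇒ no(WAW)  {0A/1Mu/2Ld/1B | 6r 1w}
  3. ALU→r0 ⇒ no(FU)  {0A/1Mu/2Ld/1B | 6r 1w}
  4. ALU→r0 ⇒ no(FU)  {0A/1Mu/2Ld/1B | 6r 1w}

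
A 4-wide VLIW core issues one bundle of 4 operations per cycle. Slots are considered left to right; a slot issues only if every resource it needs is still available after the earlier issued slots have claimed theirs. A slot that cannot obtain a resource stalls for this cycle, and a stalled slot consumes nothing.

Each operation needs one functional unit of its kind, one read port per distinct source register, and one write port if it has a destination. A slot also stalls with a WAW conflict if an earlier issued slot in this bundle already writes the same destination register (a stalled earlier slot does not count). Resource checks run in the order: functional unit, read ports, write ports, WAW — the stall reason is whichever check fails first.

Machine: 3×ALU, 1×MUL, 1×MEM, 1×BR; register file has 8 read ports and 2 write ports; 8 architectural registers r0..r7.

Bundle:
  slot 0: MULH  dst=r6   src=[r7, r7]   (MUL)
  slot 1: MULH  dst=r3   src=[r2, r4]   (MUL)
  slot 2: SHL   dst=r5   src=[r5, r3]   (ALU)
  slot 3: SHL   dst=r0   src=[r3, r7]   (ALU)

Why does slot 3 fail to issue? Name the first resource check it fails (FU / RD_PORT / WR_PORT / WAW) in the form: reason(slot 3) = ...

#0 MUL src=r7,r7 dispatched  <A:3 Mu:0 Ld:1 B:1 rd:7 wr:1>
#1 MUL src=r2,r4 held:FU  <A:3 Mu:0 Ld:1 B:1 rd:7 wr:1>
#2 ALU src=r5,r3 dispatched  <A:2 Mu:0 Ld:1 B:1 rd:5 wr:0>
#3 ALU src=r3,r7 held:WR_PORT  <A:2 Mu:0 Ld:1 B:1 rd:5 wr:0>

reason(slot 3) = WR_PORT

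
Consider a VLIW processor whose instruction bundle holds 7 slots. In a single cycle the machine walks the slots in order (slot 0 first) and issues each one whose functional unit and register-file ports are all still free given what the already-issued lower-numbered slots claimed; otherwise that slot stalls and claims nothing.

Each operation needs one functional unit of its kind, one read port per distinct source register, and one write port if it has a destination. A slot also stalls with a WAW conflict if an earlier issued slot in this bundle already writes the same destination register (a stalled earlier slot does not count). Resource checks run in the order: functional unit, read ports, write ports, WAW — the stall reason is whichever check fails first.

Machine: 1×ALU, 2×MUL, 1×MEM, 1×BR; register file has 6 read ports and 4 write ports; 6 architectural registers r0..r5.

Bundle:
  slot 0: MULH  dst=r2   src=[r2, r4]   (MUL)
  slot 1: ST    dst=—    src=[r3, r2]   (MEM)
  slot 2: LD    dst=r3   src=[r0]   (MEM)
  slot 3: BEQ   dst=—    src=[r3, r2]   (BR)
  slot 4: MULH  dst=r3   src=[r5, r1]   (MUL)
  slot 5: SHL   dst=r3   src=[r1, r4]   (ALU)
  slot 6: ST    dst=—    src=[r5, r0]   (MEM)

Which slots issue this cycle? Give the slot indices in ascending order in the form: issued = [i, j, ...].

issued = [0, 1, 3]

  0. MUL→r2 ⇒ go  {1A/1Mu/1Ld/1B | 4r 3w}
  1. MEM ⇒ go  {1A/1Mu/0Ld/1B | 2r 3w}
  2. MEM→r3 ⇒ no(FU)  {1A/1Mu/0Ld/1B | 2r 3w}
  3. BR ⇒ go  {1A/1Mu/0Ld/0B | 0r 3w}
  4. MUL→r3 ⇒ no(RD_PORT)  {1A/1Mu/0Ld/0B | 0r 3w}
  5. ALU→r3 ⇒ no(RD_PORT)  {1A/1Mu/0Ld/0B | 0r 3w}
  6. MEM ⇒ no(FU)  {1A/1Mu/0Ld/0B | 0r 3w}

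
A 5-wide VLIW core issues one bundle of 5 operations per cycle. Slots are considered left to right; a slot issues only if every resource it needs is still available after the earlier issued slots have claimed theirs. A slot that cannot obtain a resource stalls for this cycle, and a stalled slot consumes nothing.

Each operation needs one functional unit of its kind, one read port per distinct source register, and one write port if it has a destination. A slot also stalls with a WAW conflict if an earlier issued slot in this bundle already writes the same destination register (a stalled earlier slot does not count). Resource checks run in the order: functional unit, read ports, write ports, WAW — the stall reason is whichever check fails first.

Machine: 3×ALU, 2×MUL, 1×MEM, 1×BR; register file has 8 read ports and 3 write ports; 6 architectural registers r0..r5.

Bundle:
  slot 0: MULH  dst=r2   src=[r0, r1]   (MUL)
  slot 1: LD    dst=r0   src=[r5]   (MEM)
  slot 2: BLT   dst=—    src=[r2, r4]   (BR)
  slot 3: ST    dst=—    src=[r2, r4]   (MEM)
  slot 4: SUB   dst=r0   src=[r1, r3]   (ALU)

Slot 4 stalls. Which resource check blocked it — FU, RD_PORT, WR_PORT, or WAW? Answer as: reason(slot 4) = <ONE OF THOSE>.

#0 MUL src=r0,r1 dispatched  <A:3 Mu:1 Ld:1 B:1 rd:6 wr:2>
#1 MEM src=r5 dispatched  <A:3 Mu:1 Ld:0 B:1 rd:5 wr:1>
#2 BR src=r2,r4 dispatched  <A:3 Mu:1 Ld:0 B:0 rd:3 wr:1>
#3 MEM src=r2,r4 held:FU  <A:3 Mu:1 Ld:0 B:0 rd:3 wr:1>
#4 ALU src=r1,r3 held:WAW  <A:3 Mu:1 Ld:0 B:0 rd:3 wr:1>

reason(slot 4) = WAW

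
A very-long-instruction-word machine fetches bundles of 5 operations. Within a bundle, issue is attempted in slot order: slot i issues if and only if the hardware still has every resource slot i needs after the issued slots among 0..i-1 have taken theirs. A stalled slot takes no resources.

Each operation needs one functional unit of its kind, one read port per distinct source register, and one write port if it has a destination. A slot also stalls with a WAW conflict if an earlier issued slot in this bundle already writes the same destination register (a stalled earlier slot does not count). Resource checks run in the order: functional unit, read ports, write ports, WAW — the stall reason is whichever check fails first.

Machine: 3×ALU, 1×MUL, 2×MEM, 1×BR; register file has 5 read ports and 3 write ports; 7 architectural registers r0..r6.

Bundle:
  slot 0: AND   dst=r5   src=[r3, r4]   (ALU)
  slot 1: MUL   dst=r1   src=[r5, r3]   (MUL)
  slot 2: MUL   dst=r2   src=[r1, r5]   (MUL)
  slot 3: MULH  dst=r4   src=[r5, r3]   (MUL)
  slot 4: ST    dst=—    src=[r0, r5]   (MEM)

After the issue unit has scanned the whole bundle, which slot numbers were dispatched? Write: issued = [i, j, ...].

issued = [0, 1]

  0. ALU→r5 ⇒ go  {2A/1Mu/2Ld/1B | 3r 2w}
  1. MUL→r1 ⇒ go  {2A/0Mu/2Ld/1B | 1r 1w}
  2. MUL→r2 ⇒ no(FU)  {2A/0Mu/2Ld/1B | 1r 1w}
  3. MUL→r4 ⇒ no(FU)  {2A/0Mu/2Ld/1B | 1r 1w}
  4. MEM ⇒ no(RD_PORT)  {2A/0Mu/2Ld/1B | 1r 1w}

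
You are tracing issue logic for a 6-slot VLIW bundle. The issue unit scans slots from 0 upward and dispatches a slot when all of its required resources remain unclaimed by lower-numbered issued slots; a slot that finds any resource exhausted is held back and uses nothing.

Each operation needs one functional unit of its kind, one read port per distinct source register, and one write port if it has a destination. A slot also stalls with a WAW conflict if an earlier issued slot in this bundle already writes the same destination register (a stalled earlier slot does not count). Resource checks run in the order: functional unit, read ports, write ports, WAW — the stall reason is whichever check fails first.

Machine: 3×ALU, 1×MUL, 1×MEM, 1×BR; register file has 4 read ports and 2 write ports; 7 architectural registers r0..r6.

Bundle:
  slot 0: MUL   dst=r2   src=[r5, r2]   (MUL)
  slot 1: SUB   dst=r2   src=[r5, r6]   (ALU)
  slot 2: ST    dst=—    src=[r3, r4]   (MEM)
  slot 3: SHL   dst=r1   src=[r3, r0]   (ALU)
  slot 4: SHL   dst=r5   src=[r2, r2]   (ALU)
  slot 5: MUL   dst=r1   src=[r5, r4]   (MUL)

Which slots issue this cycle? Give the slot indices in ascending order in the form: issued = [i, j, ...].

slot 0 (MUL): ISSUE — free A3,Mu0,Ld1,B1 rp2 wp1
slot 1 (ALU): stall WAW — free A3,Mu0,Ld1,B1 rp2 wp1
slot 2 (MEM): ISSUE — free A3,Mu0,Ld0,B1 rp0 wp1
slot 3 (ALU): stall RD_PORT — free A3,Mu0,Ld0,B1 rp0 wp1
slot 4 (ALU): stall RD_PORT — free A3,Mu0,Ld0,B1 rp0 wp1
slot 5 (MUL): stall FU — free A3,Mu0,Ld0,B1 rp0 wp1

issued = [0, 2]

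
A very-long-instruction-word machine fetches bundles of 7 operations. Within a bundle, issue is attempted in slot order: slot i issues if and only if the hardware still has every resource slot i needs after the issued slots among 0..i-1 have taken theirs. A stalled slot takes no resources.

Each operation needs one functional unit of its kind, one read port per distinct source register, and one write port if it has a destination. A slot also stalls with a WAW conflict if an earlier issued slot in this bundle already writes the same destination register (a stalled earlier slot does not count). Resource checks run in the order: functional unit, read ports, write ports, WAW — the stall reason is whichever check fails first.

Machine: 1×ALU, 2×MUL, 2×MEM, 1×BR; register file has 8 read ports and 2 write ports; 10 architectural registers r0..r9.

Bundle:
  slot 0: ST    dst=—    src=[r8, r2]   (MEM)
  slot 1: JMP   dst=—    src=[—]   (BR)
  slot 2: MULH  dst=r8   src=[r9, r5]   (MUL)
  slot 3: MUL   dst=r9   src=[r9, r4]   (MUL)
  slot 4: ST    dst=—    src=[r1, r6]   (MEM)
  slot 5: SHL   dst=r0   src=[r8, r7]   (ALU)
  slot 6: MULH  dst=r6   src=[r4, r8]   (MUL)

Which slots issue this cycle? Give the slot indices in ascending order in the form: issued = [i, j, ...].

issued = [0, 1, 2, 3, 4]

(0) want 1×MEM +2rd +0wr — yes → AL1|MU2|ME1|BR1|rd6|wr2
(1) want 1×BR +0rd +0wr — yes → AL1|MU2|ME1|BR0|rd6|wr2
(2) want 1×MUL +2rd +1wr — yes → AL1|MU1|ME1|BR0|rd4|wr1
(3) want 1×MUL +2rd +1wr — yes → AL1|MU0|ME1|BR0|rd2|wr0
(4) want 1×MEM +2rd +0wr — yes → AL1|MU0|ME0|BR0|rd0|wr0
(5) want 1×ALU +2rd +1wr — RD_PORT → AL1|MU0|ME0|BR0|rd0|wr0
(6) want 1×MUL +2rd +1wr — FU → AL1|MU0|ME0|BR0|rd0|wr0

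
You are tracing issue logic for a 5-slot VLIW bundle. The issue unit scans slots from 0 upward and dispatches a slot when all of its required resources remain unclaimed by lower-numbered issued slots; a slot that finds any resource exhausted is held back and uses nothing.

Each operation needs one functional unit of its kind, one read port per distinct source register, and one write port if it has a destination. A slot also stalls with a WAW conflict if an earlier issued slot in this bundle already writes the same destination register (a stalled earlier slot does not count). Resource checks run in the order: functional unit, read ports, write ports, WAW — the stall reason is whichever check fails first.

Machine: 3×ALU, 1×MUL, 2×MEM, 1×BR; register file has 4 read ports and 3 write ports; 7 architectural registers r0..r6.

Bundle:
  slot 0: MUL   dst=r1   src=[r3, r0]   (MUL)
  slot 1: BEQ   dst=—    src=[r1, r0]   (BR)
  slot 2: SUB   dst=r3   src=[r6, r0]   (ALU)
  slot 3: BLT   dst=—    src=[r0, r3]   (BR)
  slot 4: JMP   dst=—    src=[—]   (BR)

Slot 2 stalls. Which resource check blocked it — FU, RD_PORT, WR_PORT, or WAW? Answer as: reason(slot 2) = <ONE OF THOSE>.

reason(slot 2) = RD_PORT

[0] MUL needs rd=2 wr=1: ok; after: ALU=3 MUL=0 MEM=2 BR=1, R=2, W=2
[1] BR needs rd=2 wr=0: ok; after: ALU=3 MUL=0 MEM=2 BR=0, R=0, W=2
[2] ALU needs rd=2 wr=1: RD_PORT; after: ALU=3 MUL=0 MEM=2 BR=0, R=0, W=2
[3] BR needs rd=2 wr=0: FU; after: ALU=3 MUL=0 MEM=2 BR=0, R=0, W=2
[4] BR needs rd=0 wr=0: FU; after: ALU=3 MUL=0 MEM=2 BR=0, R=0, W=2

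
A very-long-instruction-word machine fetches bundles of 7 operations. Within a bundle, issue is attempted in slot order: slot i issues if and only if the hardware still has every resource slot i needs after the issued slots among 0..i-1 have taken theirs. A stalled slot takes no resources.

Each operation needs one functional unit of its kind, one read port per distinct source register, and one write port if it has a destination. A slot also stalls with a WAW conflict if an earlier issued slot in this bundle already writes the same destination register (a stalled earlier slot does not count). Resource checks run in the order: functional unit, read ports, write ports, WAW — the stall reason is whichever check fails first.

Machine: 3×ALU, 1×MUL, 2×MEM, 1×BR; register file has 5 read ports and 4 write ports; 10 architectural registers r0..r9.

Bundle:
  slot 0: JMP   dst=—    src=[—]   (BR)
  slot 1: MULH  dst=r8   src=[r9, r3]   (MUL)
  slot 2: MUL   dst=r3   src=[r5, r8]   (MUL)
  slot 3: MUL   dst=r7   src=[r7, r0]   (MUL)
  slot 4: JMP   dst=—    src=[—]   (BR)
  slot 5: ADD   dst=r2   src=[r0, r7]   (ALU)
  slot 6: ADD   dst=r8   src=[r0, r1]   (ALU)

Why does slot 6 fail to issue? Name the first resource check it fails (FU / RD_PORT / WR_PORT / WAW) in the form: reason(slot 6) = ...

slot 0 (BR): ISSUE — free A3,Mu1,Ld2,B0 rp5 wp4
slot 1 (MUL): ISSUE — free A3,Mu0,Ld2,B0 rp3 wp3
slot 2 (MUL): stall FU — free A3,Mu0,Ld2,B0 rp3 wp3
slot 3 (MUL): stall FU — free A3,Mu0,Ld2,B0 rp3 wp3
slot 4 (BR): stall FU — free A3,Mu0,Ld2,B0 rp3 wp3
slot 5 (ALU): ISSUE — free A2,Mu0,Ld2,B0 rp1 wp2
slot 6 (ALU): stall RD_PORT — free A2,Mu0,Ld2,B0 rp1 wp2

reason(slot 6) = RD_PORT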